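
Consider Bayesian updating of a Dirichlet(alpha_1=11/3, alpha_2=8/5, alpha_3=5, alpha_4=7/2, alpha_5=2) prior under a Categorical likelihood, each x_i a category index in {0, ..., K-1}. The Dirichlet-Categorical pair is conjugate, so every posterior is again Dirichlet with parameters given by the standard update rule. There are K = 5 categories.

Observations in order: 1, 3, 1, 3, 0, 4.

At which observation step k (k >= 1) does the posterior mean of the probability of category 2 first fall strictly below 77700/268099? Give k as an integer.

obs 1: x=1 → posterior Dirichlet(11/3, 13/5, 5, 7/2, 2)
obs 2: x=3 → posterior Dirichlet(11/3, 13/5, 5, 9/2, 2)
obs 3: x=1 → posterior Dirichlet(11/3, 18/5, 5, 9/2, 2)
obs 4: x=3 → posterior Dirichlet(11/3, 18/5, 5, 11/2, 2)
obs 5: x=0 → posterior Dirichlet(14/3, 18/5, 5, 11/2, 2)
obs 6: x=4 → posterior Dirichlet(14/3, 18/5, 5, 11/2, 3)

k = 2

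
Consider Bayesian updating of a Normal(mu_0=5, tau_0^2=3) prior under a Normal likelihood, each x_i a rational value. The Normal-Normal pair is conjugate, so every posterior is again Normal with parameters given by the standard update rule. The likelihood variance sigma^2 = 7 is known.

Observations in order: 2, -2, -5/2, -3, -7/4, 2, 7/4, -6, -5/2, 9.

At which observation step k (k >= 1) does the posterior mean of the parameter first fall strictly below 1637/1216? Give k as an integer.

k = 4

obs 1: x=2 → posterior Normal(41/10, 21/10)
obs 2: x=-2 → posterior Normal(35/13, 21/13)
obs 3: x=-5/2 → posterior Normal(55/32, 21/16)
obs 4: x=-3 → posterior Normal(37/38, 21/19)
obs 5: x=-7/4 → posterior Normal(53/88, 21/22)
obs 6: x=2 → posterior Normal(77/100, 21/25)
obs 7: x=7/4 → posterior Normal(7/8, 3/4)
obs 8: x=-6 → posterior Normal(13/62, 21/31)
obs 9: x=-5/2 → posterior Normal(-1/34, 21/34)
obs 10: x=9 → posterior Normal(26/37, 21/37)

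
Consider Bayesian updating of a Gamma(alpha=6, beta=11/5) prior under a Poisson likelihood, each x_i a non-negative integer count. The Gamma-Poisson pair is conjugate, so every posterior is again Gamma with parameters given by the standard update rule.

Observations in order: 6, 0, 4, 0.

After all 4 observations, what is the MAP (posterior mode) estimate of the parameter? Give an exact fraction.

75/31

obs 1: x=6 → posterior Gamma(12, 16/5)
obs 2: x=0 → posterior Gamma(12, 21/5)
obs 3: x=4 → posterior Gamma(16, 26/5)
obs 4: x=0 → posterior Gamma(16, 31/5)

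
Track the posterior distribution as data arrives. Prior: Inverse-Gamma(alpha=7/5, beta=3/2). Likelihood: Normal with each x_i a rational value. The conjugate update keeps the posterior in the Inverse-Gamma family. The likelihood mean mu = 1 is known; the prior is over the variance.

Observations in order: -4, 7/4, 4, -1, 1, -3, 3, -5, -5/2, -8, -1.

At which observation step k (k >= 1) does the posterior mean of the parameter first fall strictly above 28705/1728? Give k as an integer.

k = 10

obs 1: x=-4 → posterior Inverse-Gamma(19/10, 14)
obs 2: x=7/4 → posterior Inverse-Gamma(12/5, 457/32)
obs 3: x=4 → posterior Inverse-Gamma(29/10, 601/32)
obs 4: x=-1 → posterior Inverse-Gamma(17/5, 665/32)
obs 5: x=1 → posterior Inverse-Gamma(39/10, 665/32)
obs 6: x=-3 → posterior Inverse-Gamma(22/5, 921/32)
obs 7: x=3 → posterior Inverse-Gamma(49/10, 985/32)
obs 8: x=-5 → posterior Inverse-Gamma(27/5, 1561/32)
obs 9: x=-5/2 → posterior Inverse-Gamma(59/10, 1757/32)
obs 10: x=-8 → posterior Inverse-Gamma(32/5, 3053/32)
obs 11: x=-1 → posterior Inverse-Gamma(69/10, 3117/32)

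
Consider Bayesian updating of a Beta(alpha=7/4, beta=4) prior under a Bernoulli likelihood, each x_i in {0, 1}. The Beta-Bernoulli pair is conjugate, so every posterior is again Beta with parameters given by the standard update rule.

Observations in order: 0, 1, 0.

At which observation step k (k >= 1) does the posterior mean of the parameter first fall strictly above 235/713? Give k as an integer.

obs 1: x=0 → posterior Beta(7/4, 5)
obs 2: x=1 → posterior Beta(11/4, 5)
obs 3: x=0 → posterior Beta(11/4, 6)

k = 2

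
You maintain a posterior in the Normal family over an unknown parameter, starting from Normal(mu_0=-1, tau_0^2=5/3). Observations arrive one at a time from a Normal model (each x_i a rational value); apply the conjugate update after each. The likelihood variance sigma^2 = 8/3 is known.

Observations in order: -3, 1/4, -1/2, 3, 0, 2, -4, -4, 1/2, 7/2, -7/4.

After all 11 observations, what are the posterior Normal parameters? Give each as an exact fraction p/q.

obs 1: x=-3 → posterior Normal(-23/13, 40/39)
obs 2: x=1/4 → posterior Normal(-29/24, 20/27)
obs 3: x=-1/2 → posterior Normal(-97/92, 40/69)
obs 4: x=3 → posterior Normal(-37/112, 10/21)
obs 5: x=0 → posterior Normal(-37/132, 40/99)
obs 6: x=2 → posterior Normal(3/152, 20/57)
obs 7: x=-4 → posterior Normal(-77/172, 40/129)
obs 8: x=-4 → posterior Normal(-157/192, 5/18)
obs 9: x=1/2 → posterior Normal(-147/212, 40/159)
obs 10: x=7/2 → posterior Normal(-77/232, 20/87)
obs 11: x=-7/4 → posterior Normal(-4/9, 40/189)

mu_0=-4/9, tau_0^2=40/189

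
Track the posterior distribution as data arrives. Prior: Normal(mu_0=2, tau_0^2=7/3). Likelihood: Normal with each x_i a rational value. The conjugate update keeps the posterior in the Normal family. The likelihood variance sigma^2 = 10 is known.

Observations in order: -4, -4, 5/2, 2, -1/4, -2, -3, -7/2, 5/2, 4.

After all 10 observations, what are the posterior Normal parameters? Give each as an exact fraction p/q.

obs 1: x=-4 → posterior Normal(32/37, 70/37)
obs 2: x=-4 → posterior Normal(1/11, 35/22)
obs 3: x=5/2 → posterior Normal(43/102, 70/51)
obs 4: x=2 → posterior Normal(71/116, 35/29)
obs 5: x=-1/4 → posterior Normal(27/52, 14/13)
obs 6: x=-2 → posterior Normal(79/288, 35/36)
obs 7: x=-3 → posterior Normal(-5/316, 70/79)
obs 8: x=-7/2 → posterior Normal(-103/344, 35/43)
obs 9: x=5/2 → posterior Normal(-11/124, 70/93)
obs 10: x=4 → posterior Normal(79/400, 7/10)

mu_0=79/400, tau_0^2=7/10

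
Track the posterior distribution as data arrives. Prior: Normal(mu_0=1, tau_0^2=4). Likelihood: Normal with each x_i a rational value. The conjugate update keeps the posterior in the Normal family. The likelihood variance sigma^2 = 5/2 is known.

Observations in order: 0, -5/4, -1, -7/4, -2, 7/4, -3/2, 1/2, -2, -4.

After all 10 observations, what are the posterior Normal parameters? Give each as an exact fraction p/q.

obs 1: x=0 → posterior Normal(5/13, 20/13)
obs 2: x=-5/4 → posterior Normal(-5/21, 20/21)
obs 3: x=-1 → posterior Normal(-13/29, 20/29)
obs 4: x=-7/4 → posterior Normal(-27/37, 20/37)
obs 5: x=-2 → posterior Normal(-43/45, 4/9)
obs 6: x=7/4 → posterior Normal(-29/53, 20/53)
obs 7: x=-3/2 → posterior Normal(-41/61, 20/61)
obs 8: x=1/2 → posterior Normal(-37/69, 20/69)
obs 9: x=-2 → posterior Normal(-53/77, 20/77)
obs 10: x=-4 → posterior Normal(-1, 4/17)

mu_0=-1, tau_0^2=4/17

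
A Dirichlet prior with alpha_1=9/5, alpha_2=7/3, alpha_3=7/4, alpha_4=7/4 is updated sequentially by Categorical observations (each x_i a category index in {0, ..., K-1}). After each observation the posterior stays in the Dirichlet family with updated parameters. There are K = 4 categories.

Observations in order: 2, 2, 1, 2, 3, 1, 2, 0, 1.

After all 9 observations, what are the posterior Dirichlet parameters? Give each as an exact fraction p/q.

obs 1: x=2 → posterior Dirichlet(9/5, 7/3, 11/4, 7/4)
obs 2: x=2 → posterior Dirichlet(9/5, 7/3, 15/4, 7/4)
obs 3: x=1 → posterior Dirichlet(9/5, 10/3, 15/4, 7/4)
obs 4: x=2 → posterior Dirichlet(9/5, 10/3, 19/4, 7/4)
obs 5: x=3 → posterior Dirichlet(9/5, 10/3, 19/4, 11/4)
obs 6: x=1 → posterior Dirichlet(9/5, 13/3, 19/4, 11/4)
obs 7: x=2 → posterior Dirichlet(9/5, 13/3, 23/4, 11/4)
obs 8: x=0 → posterior Dirichlet(14/5, 13/3, 23/4, 11/4)
obs 9: x=1 → posterior Dirichlet(14/5, 16/3, 23/4, 11/4)

alpha_1=14/5, alpha_2=16/3, alpha_3=23/4, alpha_4=11/4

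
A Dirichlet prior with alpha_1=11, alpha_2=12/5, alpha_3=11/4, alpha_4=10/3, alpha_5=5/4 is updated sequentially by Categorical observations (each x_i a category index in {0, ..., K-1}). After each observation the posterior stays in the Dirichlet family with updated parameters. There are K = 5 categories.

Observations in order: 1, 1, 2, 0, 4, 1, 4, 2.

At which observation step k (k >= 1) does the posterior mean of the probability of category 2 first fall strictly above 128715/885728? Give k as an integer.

k = 3

obs 1: x=1 → posterior Dirichlet(11, 17/5, 11/4, 10/3, 5/4)
obs 2: x=1 → posterior Dirichlet(11, 22/5, 11/4, 10/3, 5/4)
obs 3: x=2 → posterior Dirichlet(11, 22/5, 15/4, 10/3, 5/4)
obs 4: x=0 → posterior Dirichlet(12, 22/5, 15/4, 10/3, 5/4)
obs 5: x=4 → posterior Dirichlet(12, 22/5, 15/4, 10/3, 9/4)
obs 6: x=1 → posterior Dirichlet(12, 27/5, 15/4, 10/3, 9/4)
obs 7: x=4 → posterior Dirichlet(12, 27/5, 15/4, 10/3, 13/4)
obs 8: x=2 → posterior Dirichlet(12, 27/5, 19/4, 10/3, 13/4)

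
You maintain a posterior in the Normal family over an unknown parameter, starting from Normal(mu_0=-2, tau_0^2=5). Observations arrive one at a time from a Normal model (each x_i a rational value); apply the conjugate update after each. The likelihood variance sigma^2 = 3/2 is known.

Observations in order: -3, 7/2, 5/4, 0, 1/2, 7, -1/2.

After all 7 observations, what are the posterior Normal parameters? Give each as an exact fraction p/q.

obs 1: x=-3 → posterior Normal(-36/13, 15/13)
obs 2: x=7/2 → posterior Normal(-1/23, 15/23)
obs 3: x=5/4 → posterior Normal(23/66, 5/11)
obs 4: x=0 → posterior Normal(23/86, 15/43)
obs 5: x=1/2 → posterior Normal(33/106, 15/53)
obs 6: x=7 → posterior Normal(173/126, 5/21)
obs 7: x=-1/2 → posterior Normal(163/146, 15/73)

mu_0=163/146, tau_0^2=15/73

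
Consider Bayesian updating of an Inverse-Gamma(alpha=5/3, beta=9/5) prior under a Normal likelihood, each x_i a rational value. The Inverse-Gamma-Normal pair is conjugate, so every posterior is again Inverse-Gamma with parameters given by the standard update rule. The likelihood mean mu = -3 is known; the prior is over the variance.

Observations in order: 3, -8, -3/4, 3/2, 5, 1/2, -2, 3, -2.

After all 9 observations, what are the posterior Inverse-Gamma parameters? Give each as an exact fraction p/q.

obs 1: x=3 → posterior Inverse-Gamma(13/6, 99/5)
obs 2: x=-8 → posterior Inverse-Gamma(8/3, 323/10)
obs 3: x=-3/4 → posterior Inverse-Gamma(19/6, 5573/160)
obs 4: x=3/2 → posterior Inverse-Gamma(11/3, 7193/160)
obs 5: x=5 → posterior Inverse-Gamma(25/6, 12313/160)
obs 6: x=1/2 → posterior Inverse-Gamma(14/3, 13293/160)
obs 7: x=-2 → posterior Inverse-Gamma(31/6, 13373/160)
obs 8: x=3 → posterior Inverse-Gamma(17/3, 16253/160)
obs 9: x=-2 → posterior Inverse-Gamma(37/6, 16333/160)

alpha=37/6, beta=16333/160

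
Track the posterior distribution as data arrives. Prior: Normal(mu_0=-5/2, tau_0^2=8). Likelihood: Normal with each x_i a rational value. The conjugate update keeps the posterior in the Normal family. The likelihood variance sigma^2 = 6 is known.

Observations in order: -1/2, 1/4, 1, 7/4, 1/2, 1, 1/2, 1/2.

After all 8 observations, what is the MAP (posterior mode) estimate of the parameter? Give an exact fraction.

obs 1: x=-1/2 → posterior Normal(-19/14, 24/7)
obs 2: x=1/4 → posterior Normal(-17/22, 24/11)
obs 3: x=1 → posterior Normal(-3/10, 8/5)
obs 4: x=7/4 → posterior Normal(5/38, 24/19)
obs 5: x=1/2 → posterior Normal(9/46, 24/23)
obs 6: x=1 → posterior Normal(17/54, 8/9)
obs 7: x=1/2 → posterior Normal(21/62, 24/31)
obs 8: x=1/2 → posterior Normal(5/14, 24/35)

5/14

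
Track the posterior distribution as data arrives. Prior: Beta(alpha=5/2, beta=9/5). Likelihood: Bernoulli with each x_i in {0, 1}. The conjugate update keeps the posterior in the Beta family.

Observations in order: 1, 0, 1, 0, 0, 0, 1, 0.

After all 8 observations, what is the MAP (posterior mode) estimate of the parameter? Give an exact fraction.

45/103

obs 1: x=1 → posterior Beta(7/2, 9/5)
obs 2: x=0 → posterior Beta(7/2, 14/5)
obs 3: x=1 → posterior Beta(9/2, 14/5)
obs 4: x=0 → posterior Beta(9/2, 19/5)
obs 5: x=0 → posterior Beta(9/2, 24/5)
obs 6: x=0 → posterior Beta(9/2, 29/5)
obs 7: x=1 → posterior Beta(11/2, 29/5)
obs 8: x=0 → posterior Beta(11/2, 34/5)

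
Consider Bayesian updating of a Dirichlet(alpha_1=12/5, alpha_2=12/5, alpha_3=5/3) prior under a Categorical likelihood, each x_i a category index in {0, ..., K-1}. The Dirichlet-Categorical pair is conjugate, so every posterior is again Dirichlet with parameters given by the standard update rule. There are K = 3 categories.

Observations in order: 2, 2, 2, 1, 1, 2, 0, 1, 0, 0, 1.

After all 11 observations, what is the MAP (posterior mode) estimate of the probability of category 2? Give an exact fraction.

10/31

obs 1: x=2 → posterior Dirichlet(12/5, 12/5, 8/3)
obs 2: x=2 → posterior Dirichlet(12/5, 12/5, 11/3)
obs 3: x=2 → posterior Dirichlet(12/5, 12/5, 14/3)
obs 4: x=1 → posterior Dirichlet(12/5, 17/5, 14/3)
obs 5: x=1 → posterior Dirichlet(12/5, 22/5, 14/3)
obs 6: x=2 → posterior Dirichlet(12/5, 22/5, 17/3)
obs 7: x=0 → posterior Dirichlet(17/5, 22/5, 17/3)
obs 8: x=1 → posterior Dirichlet(17/5, 27/5, 17/3)
obs 9: x=0 → posterior Dirichlet(22/5, 27/5, 17/3)
obs 10: x=0 → posterior Dirichlet(27/5, 27/5, 17/3)
obs 11: x=1 → posterior Dirichlet(27/5, 32/5, 17/3)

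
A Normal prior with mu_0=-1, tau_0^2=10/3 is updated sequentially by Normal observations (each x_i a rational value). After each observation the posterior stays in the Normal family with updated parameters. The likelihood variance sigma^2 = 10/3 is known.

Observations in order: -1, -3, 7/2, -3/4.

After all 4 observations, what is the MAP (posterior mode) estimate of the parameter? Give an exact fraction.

obs 1: x=-1 → posterior Normal(-1, 5/3)
obs 2: x=-3 → posterior Normal(-5/3, 10/9)
obs 3: x=7/2 → posterior Normal(-3/8, 5/6)
obs 4: x=-3/4 → posterior Normal(-9/20, 2/3)

-9/20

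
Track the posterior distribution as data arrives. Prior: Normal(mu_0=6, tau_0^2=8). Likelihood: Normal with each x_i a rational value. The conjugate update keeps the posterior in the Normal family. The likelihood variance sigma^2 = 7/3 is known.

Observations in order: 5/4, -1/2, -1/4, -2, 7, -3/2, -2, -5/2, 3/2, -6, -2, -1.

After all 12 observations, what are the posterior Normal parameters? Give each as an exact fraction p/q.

mu_0=-30/59, tau_0^2=56/295

obs 1: x=5/4 → posterior Normal(72/31, 56/31)
obs 2: x=-1/2 → posterior Normal(12/11, 56/55)
obs 3: x=-1/4 → posterior Normal(54/79, 56/79)
obs 4: x=-2 → posterior Normal(6/103, 56/103)
obs 5: x=7 → posterior Normal(174/127, 56/127)
obs 6: x=-3/2 → posterior Normal(138/151, 56/151)
obs 7: x=-2 → posterior Normal(18/35, 8/25)
obs 8: x=-5/2 → posterior Normal(30/199, 56/199)
obs 9: x=3/2 → posterior Normal(66/223, 56/223)
obs 10: x=-6 → posterior Normal(-6/19, 56/247)
obs 11: x=-2 → posterior Normal(-126/271, 56/271)
obs 12: x=-1 → posterior Normal(-30/59, 56/295)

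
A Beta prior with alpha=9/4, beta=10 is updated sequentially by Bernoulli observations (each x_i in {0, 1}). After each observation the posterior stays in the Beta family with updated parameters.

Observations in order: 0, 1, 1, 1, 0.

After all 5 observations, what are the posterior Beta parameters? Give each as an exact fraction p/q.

obs 1: x=0 → posterior Beta(9/4, 11)
obs 2: x=1 → posterior Beta(13/4, 11)
obs 3: x=1 → posterior Beta(17/4, 11)
obs 4: x=1 → posterior Beta(21/4, 11)
obs 5: x=0 → posterior Beta(21/4, 12)

alpha=21/4, beta=12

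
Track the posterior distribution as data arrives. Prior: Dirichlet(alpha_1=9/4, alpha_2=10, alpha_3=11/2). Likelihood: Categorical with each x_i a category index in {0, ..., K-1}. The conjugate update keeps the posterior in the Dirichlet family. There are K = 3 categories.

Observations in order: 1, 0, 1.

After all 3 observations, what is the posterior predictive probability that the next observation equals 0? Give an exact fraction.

obs 1: x=1 → posterior Dirichlet(9/4, 11, 11/2)
obs 2: x=0 → posterior Dirichlet(13/4, 11, 11/2)
obs 3: x=1 → posterior Dirichlet(13/4, 12, 11/2)

13/83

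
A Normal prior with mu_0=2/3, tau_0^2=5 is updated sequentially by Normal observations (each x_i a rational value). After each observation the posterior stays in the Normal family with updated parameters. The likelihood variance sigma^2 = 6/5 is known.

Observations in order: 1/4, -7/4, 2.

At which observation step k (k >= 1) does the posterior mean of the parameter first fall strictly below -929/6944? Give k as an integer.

k = 2

obs 1: x=1/4 → posterior Normal(41/124, 30/31)
obs 2: x=-7/4 → posterior Normal(-67/112, 15/28)
obs 3: x=2 → posterior Normal(11/54, 10/27)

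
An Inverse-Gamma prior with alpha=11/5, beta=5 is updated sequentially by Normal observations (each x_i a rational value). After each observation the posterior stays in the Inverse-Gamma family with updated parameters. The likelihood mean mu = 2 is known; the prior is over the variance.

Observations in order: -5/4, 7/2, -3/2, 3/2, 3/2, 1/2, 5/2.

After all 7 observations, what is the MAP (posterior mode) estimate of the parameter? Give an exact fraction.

obs 1: x=-5/4 → posterior Inverse-Gamma(27/10, 329/32)
obs 2: x=7/2 → posterior Inverse-Gamma(16/5, 365/32)
obs 3: x=-3/2 → posterior Inverse-Gamma(37/10, 561/32)
obs 4: x=3/2 → posterior Inverse-Gamma(21/5, 565/32)
obs 5: x=3/2 → posterior Inverse-Gamma(47/10, 569/32)
obs 6: x=1/2 → posterior Inverse-Gamma(26/5, 605/32)
obs 7: x=5/2 → posterior Inverse-Gamma(57/10, 609/32)

3045/1072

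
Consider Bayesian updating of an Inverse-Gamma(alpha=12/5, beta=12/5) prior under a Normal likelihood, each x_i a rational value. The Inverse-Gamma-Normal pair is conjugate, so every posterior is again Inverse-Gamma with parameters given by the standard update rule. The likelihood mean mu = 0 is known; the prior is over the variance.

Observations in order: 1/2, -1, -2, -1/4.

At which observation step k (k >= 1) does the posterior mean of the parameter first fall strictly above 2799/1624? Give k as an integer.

obs 1: x=1/2 → posterior Inverse-Gamma(29/10, 101/40)
obs 2: x=-1 → posterior Inverse-Gamma(17/5, 121/40)
obs 3: x=-2 → posterior Inverse-Gamma(39/10, 201/40)
obs 4: x=-1/4 → posterior Inverse-Gamma(22/5, 809/160)

k = 3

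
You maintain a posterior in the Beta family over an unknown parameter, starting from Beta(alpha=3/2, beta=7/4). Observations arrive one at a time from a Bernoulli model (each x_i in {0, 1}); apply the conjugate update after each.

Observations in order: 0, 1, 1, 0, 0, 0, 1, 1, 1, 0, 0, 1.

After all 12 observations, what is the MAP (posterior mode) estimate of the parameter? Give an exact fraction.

26/53

obs 1: x=0 → posterior Beta(3/2, 11/4)
obs 2: x=1 → posterior Beta(5/2, 11/4)
obs 3: x=1 → posterior Beta(7/2, 11/4)
obs 4: x=0 → posterior Beta(7/2, 15/4)
obs 5: x=0 → posterior Beta(7/2, 19/4)
obs 6: x=0 → posterior Beta(7/2, 23/4)
obs 7: x=1 → posterior Beta(9/2, 23/4)
obs 8: x=1 → posterior Beta(11/2, 23/4)
obs 9: x=1 → posterior Beta(13/2, 23/4)
obs 10: x=0 → posterior Beta(13/2, 27/4)
obs 11: x=0 → posterior Beta(13/2, 31/4)
obs 12: x=1 → posterior Beta(15/2, 31/4)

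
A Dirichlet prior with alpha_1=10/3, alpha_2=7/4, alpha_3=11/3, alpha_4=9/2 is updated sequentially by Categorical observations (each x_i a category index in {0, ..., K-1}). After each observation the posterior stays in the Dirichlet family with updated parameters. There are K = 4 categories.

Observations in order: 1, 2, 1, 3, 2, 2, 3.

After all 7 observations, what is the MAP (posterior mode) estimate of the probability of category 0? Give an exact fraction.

28/195

obs 1: x=1 → posterior Dirichlet(10/3, 11/4, 11/3, 9/2)
obs 2: x=2 → posterior Dirichlet(10/3, 11/4, 14/3, 9/2)
obs 3: x=1 → posterior Dirichlet(10/3, 15/4, 14/3, 9/2)
obs 4: x=3 → posterior Dirichlet(10/3, 15/4, 14/3, 11/2)
obs 5: x=2 → posterior Dirichlet(10/3, 15/4, 17/3, 11/2)
obs 6: x=2 → posterior Dirichlet(10/3, 15/4, 20/3, 11/2)
obs 7: x=3 → posterior Dirichlet(10/3, 15/4, 20/3, 13/2)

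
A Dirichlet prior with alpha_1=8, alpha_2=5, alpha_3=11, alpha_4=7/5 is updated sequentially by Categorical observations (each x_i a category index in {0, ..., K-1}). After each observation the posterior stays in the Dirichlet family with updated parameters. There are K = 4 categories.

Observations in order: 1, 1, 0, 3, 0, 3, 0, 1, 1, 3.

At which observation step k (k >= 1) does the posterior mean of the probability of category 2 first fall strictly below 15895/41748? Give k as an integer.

obs 1: x=1 → posterior Dirichlet(8, 6, 11, 7/5)
obs 2: x=1 → posterior Dirichlet(8, 7, 11, 7/5)
obs 3: x=0 → posterior Dirichlet(9, 7, 11, 7/5)
obs 4: x=3 → posterior Dirichlet(9, 7, 11, 12/5)
obs 5: x=0 → posterior Dirichlet(10, 7, 11, 12/5)
obs 6: x=3 → posterior Dirichlet(10, 7, 11, 17/5)
obs 7: x=0 → posterior Dirichlet(11, 7, 11, 17/5)
obs 8: x=1 → posterior Dirichlet(11, 8, 11, 17/5)
obs 9: x=1 → posterior Dirichlet(11, 9, 11, 17/5)
obs 10: x=3 → posterior Dirichlet(11, 9, 11, 22/5)

k = 4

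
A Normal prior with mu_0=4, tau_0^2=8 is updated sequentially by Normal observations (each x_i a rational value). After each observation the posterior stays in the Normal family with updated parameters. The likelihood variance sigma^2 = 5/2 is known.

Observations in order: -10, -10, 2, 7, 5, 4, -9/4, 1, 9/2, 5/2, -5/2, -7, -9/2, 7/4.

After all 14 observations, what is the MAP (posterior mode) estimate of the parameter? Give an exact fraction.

obs 1: x=-10 → posterior Normal(-20/3, 40/21)
obs 2: x=-10 → posterior Normal(-300/37, 40/37)
obs 3: x=2 → posterior Normal(-268/53, 40/53)
obs 4: x=7 → posterior Normal(-52/23, 40/69)
obs 5: x=5 → posterior Normal(-76/85, 8/17)
obs 6: x=4 → posterior Normal(-12/101, 40/101)
obs 7: x=-9/4 → posterior Normal(-16/39, 40/117)
obs 8: x=1 → posterior Normal(-32/133, 40/133)
obs 9: x=9/2 → posterior Normal(40/149, 40/149)
obs 10: x=5/2 → posterior Normal(16/33, 8/33)
obs 11: x=-5/2 → posterior Normal(40/181, 40/181)
obs 12: x=-7 → posterior Normal(-72/197, 40/197)
obs 13: x=-9/2 → posterior Normal(-48/71, 40/213)
obs 14: x=7/4 → posterior Normal(-116/229, 40/229)

-116/229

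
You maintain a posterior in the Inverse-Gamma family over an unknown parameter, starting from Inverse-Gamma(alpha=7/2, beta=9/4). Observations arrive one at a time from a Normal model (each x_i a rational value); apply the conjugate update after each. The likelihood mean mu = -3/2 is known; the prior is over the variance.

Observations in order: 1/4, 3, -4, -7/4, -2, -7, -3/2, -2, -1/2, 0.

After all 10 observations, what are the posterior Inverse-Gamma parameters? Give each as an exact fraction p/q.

alpha=17/2, beta=545/16

obs 1: x=1/4 → posterior Inverse-Gamma(4, 121/32)
obs 2: x=3 → posterior Inverse-Gamma(9/2, 445/32)
obs 3: x=-4 → posterior Inverse-Gamma(5, 545/32)
obs 4: x=-7/4 → posterior Inverse-Gamma(11/2, 273/16)
obs 5: x=-2 → posterior Inverse-Gamma(6, 275/16)
obs 6: x=-7 → posterior Inverse-Gamma(13/2, 517/16)
obs 7: x=-3/2 → posterior Inverse-Gamma(7, 517/16)
obs 8: x=-2 → posterior Inverse-Gamma(15/2, 519/16)
obs 9: x=-1/2 → posterior Inverse-Gamma(8, 527/16)
obs 10: x=0 → posterior Inverse-Gamma(17/2, 545/16)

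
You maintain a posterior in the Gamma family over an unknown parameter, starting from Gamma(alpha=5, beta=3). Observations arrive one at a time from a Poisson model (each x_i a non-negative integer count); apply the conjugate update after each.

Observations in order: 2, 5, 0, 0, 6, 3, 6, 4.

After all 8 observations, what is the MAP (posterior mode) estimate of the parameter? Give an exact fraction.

30/11

obs 1: x=2 → posterior Gamma(7, 4)
obs 2: x=5 → posterior Gamma(12, 5)
obs 3: x=0 → posterior Gamma(12, 6)
obs 4: x=0 → posterior Gamma(12, 7)
obs 5: x=6 → posterior Gamma(18, 8)
obs 6: x=3 → posterior Gamma(21, 9)
obs 7: x=6 → posterior Gamma(27, 10)
obs 8: x=4 → posterior Gamma(31, 11)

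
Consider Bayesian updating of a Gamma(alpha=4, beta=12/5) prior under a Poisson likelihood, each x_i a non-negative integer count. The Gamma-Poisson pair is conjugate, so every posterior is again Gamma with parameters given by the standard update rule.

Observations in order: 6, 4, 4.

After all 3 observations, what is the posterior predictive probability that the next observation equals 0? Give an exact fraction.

58149737003040059690390169/1237940039285380274899124224

obs 1: x=6 → posterior Gamma(10, 17/5)
obs 2: x=4 → posterior Gamma(14, 22/5)
obs 3: x=4 → posterior Gamma(18, 27/5)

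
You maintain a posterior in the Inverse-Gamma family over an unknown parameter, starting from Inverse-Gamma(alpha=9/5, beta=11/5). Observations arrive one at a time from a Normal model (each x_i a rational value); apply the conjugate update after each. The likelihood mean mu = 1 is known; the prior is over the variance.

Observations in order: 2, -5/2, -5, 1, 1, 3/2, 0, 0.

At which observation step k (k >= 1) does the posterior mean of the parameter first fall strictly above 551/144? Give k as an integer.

obs 1: x=2 → posterior Inverse-Gamma(23/10, 27/10)
obs 2: x=-5/2 → posterior Inverse-Gamma(14/5, 353/40)
obs 3: x=-5 → posterior Inverse-Gamma(33/10, 1073/40)
obs 4: x=1 → posterior Inverse-Gamma(19/5, 1073/40)
obs 5: x=1 → posterior Inverse-Gamma(43/10, 1073/40)
obs 6: x=3/2 → posterior Inverse-Gamma(24/5, 539/20)
obs 7: x=0 → posterior Inverse-Gamma(53/10, 549/20)
obs 8: x=0 → posterior Inverse-Gamma(29/5, 559/20)

k = 2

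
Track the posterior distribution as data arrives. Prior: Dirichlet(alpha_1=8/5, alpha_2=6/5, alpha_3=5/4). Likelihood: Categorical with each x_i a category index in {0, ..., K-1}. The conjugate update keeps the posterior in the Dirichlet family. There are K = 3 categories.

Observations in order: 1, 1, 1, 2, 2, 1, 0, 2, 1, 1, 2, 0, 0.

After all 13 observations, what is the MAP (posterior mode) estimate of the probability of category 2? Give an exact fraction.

85/281

obs 1: x=1 → posterior Dirichlet(8/5, 11/5, 5/4)
obs 2: x=1 → posterior Dirichlet(8/5, 16/5, 5/4)
obs 3: x=1 → posterior Dirichlet(8/5, 21/5, 5/4)
obs 4: x=2 → posterior Dirichlet(8/5, 21/5, 9/4)
obs 5: x=2 → posterior Dirichlet(8/5, 21/5, 13/4)
obs 6: x=1 → posterior Dirichlet(8/5, 26/5, 13/4)
obs 7: x=0 → posterior Dirichlet(13/5, 26/5, 13/4)
obs 8: x=2 → posterior Dirichlet(13/5, 26/5, 17/4)
obs 9: x=1 → posterior Dirichlet(13/5, 31/5, 17/4)
obs 10: x=1 → posterior Dirichlet(13/5, 36/5, 17/4)
obs 11: x=2 → posterior Dirichlet(13/5, 36/5, 21/4)
obs 12: x=0 → posterior Dirichlet(18/5, 36/5, 21/4)
obs 13: x=0 → posterior Dirichlet(23/5, 36/5, 21/4)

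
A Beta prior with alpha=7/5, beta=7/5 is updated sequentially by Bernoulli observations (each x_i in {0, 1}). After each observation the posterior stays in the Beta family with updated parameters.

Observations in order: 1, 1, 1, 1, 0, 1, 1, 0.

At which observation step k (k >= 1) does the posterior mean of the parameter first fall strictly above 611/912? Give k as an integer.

k = 2

obs 1: x=1 → posterior Beta(12/5, 7/5)
obs 2: x=1 → posterior Beta(17/5, 7/5)
obs 3: x=1 → posterior Beta(22/5, 7/5)
obs 4: x=1 → posterior Beta(27/5, 7/5)
obs 5: x=0 → posterior Beta(27/5, 12/5)
obs 6: x=1 → posterior Beta(32/5, 12/5)
obs 7: x=1 → posterior Beta(37/5, 12/5)
obs 8: x=0 → posterior Beta(37/5, 17/5)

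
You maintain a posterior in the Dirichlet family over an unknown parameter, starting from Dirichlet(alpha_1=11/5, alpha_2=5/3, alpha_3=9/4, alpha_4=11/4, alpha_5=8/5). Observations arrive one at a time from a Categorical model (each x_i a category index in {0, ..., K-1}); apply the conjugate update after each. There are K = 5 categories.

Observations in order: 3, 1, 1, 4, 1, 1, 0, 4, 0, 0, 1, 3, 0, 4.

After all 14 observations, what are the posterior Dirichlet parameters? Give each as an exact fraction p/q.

alpha_1=31/5, alpha_2=20/3, alpha_3=9/4, alpha_4=19/4, alpha_5=23/5

obs 1: x=3 → posterior Dirichlet(11/5, 5/3, 9/4, 15/4, 8/5)
obs 2: x=1 → posterior Dirichlet(11/5, 8/3, 9/4, 15/4, 8/5)
obs 3: x=1 → posterior Dirichlet(11/5, 11/3, 9/4, 15/4, 8/5)
obs 4: x=4 → posterior Dirichlet(11/5, 11/3, 9/4, 15/4, 13/5)
obs 5: x=1 → posterior Dirichlet(11/5, 14/3, 9/4, 15/4, 13/5)
obs 6: x=1 → posterior Dirichlet(11/5, 17/3, 9/4, 15/4, 13/5)
obs 7: x=0 → posterior Dirichlet(16/5, 17/3, 9/4, 15/4, 13/5)
obs 8: x=4 → posterior Dirichlet(16/5, 17/3, 9/4, 15/4, 18/5)
obs 9: x=0 → posterior Dirichlet(21/5, 17/3, 9/4, 15/4, 18/5)
obs 10: x=0 → posterior Dirichlet(26/5, 17/3, 9/4, 15/4, 18/5)
obs 11: x=1 → posterior Dirichlet(26/5, 20/3, 9/4, 15/4, 18/5)
obs 12: x=3 → posterior Dirichlet(26/5, 20/3, 9/4, 19/4, 18/5)
obs 13: x=0 → posterior Dirichlet(31/5, 20/3, 9/4, 19/4, 18/5)
obs 14: x=4 → posterior Dirichlet(31/5, 20/3, 9/4, 19/4, 23/5)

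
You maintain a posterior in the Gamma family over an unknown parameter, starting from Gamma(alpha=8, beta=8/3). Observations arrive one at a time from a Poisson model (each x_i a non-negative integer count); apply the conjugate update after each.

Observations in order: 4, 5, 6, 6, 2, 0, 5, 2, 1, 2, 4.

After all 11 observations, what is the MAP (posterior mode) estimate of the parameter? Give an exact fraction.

obs 1: x=4 → posterior Gamma(12, 11/3)
obs 2: x=5 → posterior Gamma(17, 14/3)
obs 3: x=6 → posterior Gamma(23, 17/3)
obs 4: x=6 → posterior Gamma(29, 20/3)
obs 5: x=2 → posterior Gamma(31, 23/3)
obs 6: x=0 → posterior Gamma(31, 26/3)
obs 7: x=5 → posterior Gamma(36, 29/3)
obs 8: x=2 → posterior Gamma(38, 32/3)
obs 9: x=1 → posterior Gamma(39, 35/3)
obs 10: x=2 → posterior Gamma(41, 38/3)
obs 11: x=4 → posterior Gamma(45, 41/3)

132/41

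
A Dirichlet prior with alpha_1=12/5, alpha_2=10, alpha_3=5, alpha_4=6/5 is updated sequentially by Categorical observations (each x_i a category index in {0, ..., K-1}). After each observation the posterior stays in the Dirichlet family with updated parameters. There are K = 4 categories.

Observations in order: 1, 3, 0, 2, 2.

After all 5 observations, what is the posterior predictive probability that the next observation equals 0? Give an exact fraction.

17/118

obs 1: x=1 → posterior Dirichlet(12/5, 11, 5, 6/5)
obs 2: x=3 → posterior Dirichlet(12/5, 11, 5, 11/5)
obs 3: x=0 → posterior Dirichlet(17/5, 11, 5, 11/5)
obs 4: x=2 → posterior Dirichlet(17/5, 11, 6, 11/5)
obs 5: x=2 → posterior Dirichlet(17/5, 11, 7, 11/5)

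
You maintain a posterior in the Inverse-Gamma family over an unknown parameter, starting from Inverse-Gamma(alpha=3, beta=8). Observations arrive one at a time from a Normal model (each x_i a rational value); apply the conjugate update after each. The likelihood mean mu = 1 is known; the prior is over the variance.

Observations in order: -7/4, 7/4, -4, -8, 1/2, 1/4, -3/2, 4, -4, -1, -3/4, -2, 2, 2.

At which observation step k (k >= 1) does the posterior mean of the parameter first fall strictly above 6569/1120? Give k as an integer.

obs 1: x=-7/4 → posterior Inverse-Gamma(7/2, 377/32)
obs 2: x=7/4 → posterior Inverse-Gamma(4, 193/16)
obs 3: x=-4 → posterior Inverse-Gamma(9/2, 393/16)
obs 4: x=-8 → posterior Inverse-Gamma(5, 1041/16)
obs 5: x=1/2 → posterior Inverse-Gamma(11/2, 1043/16)
obs 6: x=1/4 → posterior Inverse-Gamma(6, 2095/32)
obs 7: x=-3/2 → posterior Inverse-Gamma(13/2, 2195/32)
obs 8: x=4 → posterior Inverse-Gamma(7, 2339/32)
obs 9: x=-4 → posterior Inverse-Gamma(15/2, 2739/32)
obs 10: x=-1 → posterior Inverse-Gamma(8, 2803/32)
obs 11: x=-3/4 → posterior Inverse-Gamma(17/2, 713/8)
obs 12: x=-2 → posterior Inverse-Gamma(9, 749/8)
obs 13: x=2 → posterior Inverse-Gamma(19/2, 753/8)
obs 14: x=2 → posterior Inverse-Gamma(10, 757/8)

k = 3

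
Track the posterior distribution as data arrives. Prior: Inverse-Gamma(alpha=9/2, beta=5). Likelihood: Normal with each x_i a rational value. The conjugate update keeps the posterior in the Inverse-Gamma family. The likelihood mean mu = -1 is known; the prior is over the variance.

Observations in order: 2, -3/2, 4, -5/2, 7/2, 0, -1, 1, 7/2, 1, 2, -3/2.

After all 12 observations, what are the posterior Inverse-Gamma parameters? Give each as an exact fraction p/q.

alpha=21/2, beta=421/8

obs 1: x=2 → posterior Inverse-Gamma(5, 19/2)
obs 2: x=-3/2 → posterior Inverse-Gamma(11/2, 77/8)
obs 3: x=4 → posterior Inverse-Gamma(6, 177/8)
obs 4: x=-5/2 → posterior Inverse-Gamma(13/2, 93/4)
obs 5: x=7/2 → posterior Inverse-Gamma(7, 267/8)
obs 6: x=0 → posterior Inverse-Gamma(15/2, 271/8)
obs 7: x=-1 → posterior Inverse-Gamma(8, 271/8)
obs 8: x=1 → posterior Inverse-Gamma(17/2, 287/8)
obs 9: x=7/2 → posterior Inverse-Gamma(9, 46)
obs 10: x=1 → posterior Inverse-Gamma(19/2, 48)
obs 11: x=2 → posterior Inverse-Gamma(10, 105/2)
obs 12: x=-3/2 → posterior Inverse-Gamma(21/2, 421/8)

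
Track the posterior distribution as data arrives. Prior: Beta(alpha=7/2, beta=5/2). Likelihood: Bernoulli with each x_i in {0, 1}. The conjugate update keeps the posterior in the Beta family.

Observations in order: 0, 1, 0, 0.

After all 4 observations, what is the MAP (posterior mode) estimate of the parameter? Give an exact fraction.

obs 1: x=0 → posterior Beta(7/2, 7/2)
obs 2: x=1 → posterior Beta(9/2, 7/2)
obs 3: x=0 → posterior Beta(9/2, 9/2)
obs 4: x=0 → posterior Beta(9/2, 11/2)

7/16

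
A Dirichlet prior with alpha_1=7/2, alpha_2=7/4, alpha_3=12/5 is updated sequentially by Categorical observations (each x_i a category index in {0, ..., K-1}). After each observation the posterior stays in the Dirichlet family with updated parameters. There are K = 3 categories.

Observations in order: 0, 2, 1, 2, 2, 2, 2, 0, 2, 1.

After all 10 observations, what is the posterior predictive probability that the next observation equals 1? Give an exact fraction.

obs 1: x=0 → posterior Dirichlet(9/2, 7/4, 12/5)
obs 2: x=2 → posterior Dirichlet(9/2, 7/4, 17/5)
obs 3: x=1 → posterior Dirichlet(9/2, 11/4, 17/5)
obs 4: x=2 → posterior Dirichlet(9/2, 11/4, 22/5)
obs 5: x=2 → posterior Dirichlet(9/2, 11/4, 27/5)
obs 6: x=2 → posterior Dirichlet(9/2, 11/4, 32/5)
obs 7: x=2 → posterior Dirichlet(9/2, 11/4, 37/5)
obs 8: x=0 → posterior Dirichlet(11/2, 11/4, 37/5)
obs 9: x=2 → posterior Dirichlet(11/2, 11/4, 42/5)
obs 10: x=1 → posterior Dirichlet(11/2, 15/4, 42/5)

75/353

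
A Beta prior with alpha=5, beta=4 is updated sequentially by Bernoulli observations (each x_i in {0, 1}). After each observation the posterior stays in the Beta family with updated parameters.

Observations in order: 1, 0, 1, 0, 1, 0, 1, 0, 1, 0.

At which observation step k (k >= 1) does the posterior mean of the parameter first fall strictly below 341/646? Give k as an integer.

obs 1: x=1 → posterior Beta(6, 4)
obs 2: x=0 → posterior Beta(6, 5)
obs 3: x=1 → posterior Beta(7, 5)
obs 4: x=0 → posterior Beta(7, 6)
obs 5: x=1 → posterior Beta(8, 6)
obs 6: x=0 → posterior Beta(8, 7)
obs 7: x=1 → posterior Beta(9, 7)
obs 8: x=0 → posterior Beta(9, 8)
obs 9: x=1 → posterior Beta(10, 8)
obs 10: x=0 → posterior Beta(10, 9)

k = 10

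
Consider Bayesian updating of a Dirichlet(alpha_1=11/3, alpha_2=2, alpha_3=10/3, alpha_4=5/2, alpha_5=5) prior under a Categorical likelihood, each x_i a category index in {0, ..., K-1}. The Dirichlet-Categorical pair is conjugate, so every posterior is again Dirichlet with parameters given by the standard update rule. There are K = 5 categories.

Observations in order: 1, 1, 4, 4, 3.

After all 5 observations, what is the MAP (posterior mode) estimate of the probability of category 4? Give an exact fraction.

obs 1: x=1 → posterior Dirichlet(11/3, 3, 10/3, 5/2, 5)
obs 2: x=1 → posterior Dirichlet(11/3, 4, 10/3, 5/2, 5)
obs 3: x=4 → posterior Dirichlet(11/3, 4, 10/3, 5/2, 6)
obs 4: x=4 → posterior Dirichlet(11/3, 4, 10/3, 5/2, 7)
obs 5: x=3 → posterior Dirichlet(11/3, 4, 10/3, 7/2, 7)

4/11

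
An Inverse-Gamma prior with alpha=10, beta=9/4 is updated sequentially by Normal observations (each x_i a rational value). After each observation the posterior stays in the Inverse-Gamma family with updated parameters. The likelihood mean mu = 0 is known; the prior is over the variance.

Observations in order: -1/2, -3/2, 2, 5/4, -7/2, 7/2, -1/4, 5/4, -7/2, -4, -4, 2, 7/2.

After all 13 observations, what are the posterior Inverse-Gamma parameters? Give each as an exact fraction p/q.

obs 1: x=-1/2 → posterior Inverse-Gamma(21/2, 19/8)
obs 2: x=-3/2 → posterior Inverse-Gamma(11, 7/2)
obs 3: x=2 → posterior Inverse-Gamma(23/2, 11/2)
obs 4: x=5/4 → posterior Inverse-Gamma(12, 201/32)
obs 5: x=-7/2 → posterior Inverse-Gamma(25/2, 397/32)
obs 6: x=7/2 → posterior Inverse-Gamma(13, 593/32)
obs 7: x=-1/4 → posterior Inverse-Gamma(27/2, 297/16)
obs 8: x=5/4 → posterior Inverse-Gamma(14, 619/32)
obs 9: x=-7/2 → posterior Inverse-Gamma(29/2, 815/32)
obs 10: x=-4 → posterior Inverse-Gamma(15, 1071/32)
obs 11: x=-4 → posterior Inverse-Gamma(31/2, 1327/32)
obs 12: x=2 → posterior Inverse-Gamma(16, 1391/32)
obs 13: x=7/2 → posterior Inverse-Gamma(33/2, 1587/32)

alpha=33/2, beta=1587/32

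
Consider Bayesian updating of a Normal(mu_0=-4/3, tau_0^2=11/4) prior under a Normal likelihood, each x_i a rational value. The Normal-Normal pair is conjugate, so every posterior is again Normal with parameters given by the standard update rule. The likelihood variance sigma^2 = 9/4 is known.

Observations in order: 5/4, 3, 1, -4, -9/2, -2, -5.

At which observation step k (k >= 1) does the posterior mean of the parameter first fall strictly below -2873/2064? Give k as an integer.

obs 1: x=5/4 → posterior Normal(7/80, 99/80)
obs 2: x=3 → posterior Normal(139/124, 99/124)
obs 3: x=1 → posterior Normal(61/56, 33/56)
obs 4: x=-4 → posterior Normal(7/212, 99/212)
obs 5: x=-9/2 → posterior Normal(-191/256, 99/256)
obs 6: x=-2 → posterior Normal(-93/100, 33/100)
obs 7: x=-5 → posterior Normal(-499/344, 99/344)

k = 7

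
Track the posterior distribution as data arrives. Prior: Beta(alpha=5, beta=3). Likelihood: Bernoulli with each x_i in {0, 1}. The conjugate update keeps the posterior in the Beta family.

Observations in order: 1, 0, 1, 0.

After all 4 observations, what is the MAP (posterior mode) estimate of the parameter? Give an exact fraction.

obs 1: x=1 → posterior Beta(6, 3)
obs 2: x=0 → posterior Beta(6, 4)
obs 3: x=1 → posterior Beta(7, 4)
obs 4: x=0 → posterior Beta(7, 5)

3/5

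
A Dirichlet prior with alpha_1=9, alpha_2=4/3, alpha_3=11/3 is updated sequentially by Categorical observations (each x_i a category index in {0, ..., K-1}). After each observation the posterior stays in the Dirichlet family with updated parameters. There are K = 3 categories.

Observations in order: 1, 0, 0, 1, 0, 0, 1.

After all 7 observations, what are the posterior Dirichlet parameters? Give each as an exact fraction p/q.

alpha_1=13, alpha_2=13/3, alpha_3=11/3

obs 1: x=1 → posterior Dirichlet(9, 7/3, 11/3)
obs 2: x=0 → posterior Dirichlet(10, 7/3, 11/3)
obs 3: x=0 → posterior Dirichlet(11, 7/3, 11/3)
obs 4: x=1 → posterior Dirichlet(11, 10/3, 11/3)
obs 5: x=0 → posterior Dirichlet(12, 10/3, 11/3)
obs 6: x=0 → posterior Dirichlet(13, 10/3, 11/3)
obs 7: x=1 → posterior Dirichlet(13, 13/3, 11/3)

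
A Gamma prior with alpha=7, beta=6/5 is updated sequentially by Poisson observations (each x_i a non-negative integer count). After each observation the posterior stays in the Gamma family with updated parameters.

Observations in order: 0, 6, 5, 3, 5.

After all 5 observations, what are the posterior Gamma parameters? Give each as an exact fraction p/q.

alpha=26, beta=31/5

obs 1: x=0 → posterior Gamma(7, 11/5)
obs 2: x=6 → posterior Gamma(13, 16/5)
obs 3: x=5 → posterior Gamma(18, 21/5)
obs 4: x=3 → posterior Gamma(21, 26/5)
obs 5: x=5 → posterior Gamma(26, 31/5)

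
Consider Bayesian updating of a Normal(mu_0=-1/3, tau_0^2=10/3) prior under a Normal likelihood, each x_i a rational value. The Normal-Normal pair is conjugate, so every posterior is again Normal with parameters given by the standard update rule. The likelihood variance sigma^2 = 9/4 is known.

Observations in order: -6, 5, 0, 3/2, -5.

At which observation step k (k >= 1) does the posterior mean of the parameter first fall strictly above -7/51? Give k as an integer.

obs 1: x=-6 → posterior Normal(-249/67, 90/67)
obs 2: x=5 → posterior Normal(-49/107, 90/107)
obs 3: x=0 → posterior Normal(-1/3, 30/49)
obs 4: x=3/2 → posterior Normal(1/17, 90/187)
obs 5: x=-5 → posterior Normal(-189/227, 90/227)

k = 4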